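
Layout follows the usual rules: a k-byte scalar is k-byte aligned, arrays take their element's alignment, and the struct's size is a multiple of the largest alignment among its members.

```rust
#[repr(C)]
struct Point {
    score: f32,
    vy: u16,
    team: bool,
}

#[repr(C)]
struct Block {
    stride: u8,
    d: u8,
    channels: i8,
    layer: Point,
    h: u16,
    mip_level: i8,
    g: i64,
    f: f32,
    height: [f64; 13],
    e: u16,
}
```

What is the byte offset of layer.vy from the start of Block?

Point: score at 0 (size 4, align 4) → ends 4; vy at 4 (size 2, align 2) → ends 6; team at 6 (size 1, align 1) → ends 7; tail pad 1 to reach multiple of 4; total 8 bytes, alignment 4
stride at 0 (size 1, align 1) → ends 1
d at 1 (size 1, align 1) → ends 2
channels at 2 (size 1, align 1) → ends 3
pad 1 to align 4 for layer
layer at 4 (size 8, align 4) → ends 12
within Point: vy at 4
4 + 4 = 8

8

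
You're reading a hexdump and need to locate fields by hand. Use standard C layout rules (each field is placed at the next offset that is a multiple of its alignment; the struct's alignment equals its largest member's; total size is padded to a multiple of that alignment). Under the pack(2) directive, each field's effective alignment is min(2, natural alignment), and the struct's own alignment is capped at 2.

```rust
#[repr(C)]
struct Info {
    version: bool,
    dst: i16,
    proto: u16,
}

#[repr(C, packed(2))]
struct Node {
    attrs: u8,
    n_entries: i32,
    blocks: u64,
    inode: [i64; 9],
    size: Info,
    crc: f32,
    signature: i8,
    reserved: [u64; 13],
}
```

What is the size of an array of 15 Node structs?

3030

Info: 0..1  version  (1B, 1-aligned); 1..2  -- padding (1B); 2..4  dst  (2B, 2-aligned); 4..6  proto  (2B, 2-aligned); sizeof = 6, alignof = 2
0..1  attrs  (1B, 1-aligned)
1..2  -- padding (1B)
2..6  n_entries  (4B, 2-aligned)
6..14  blocks  (8B, 2-aligned)
14..86  inode  (72B, 2-aligned)
86..92  size  (6B, 2-aligned)
92..96  crc  (4B, 2-aligned)
96..97  signature  (1B, 1-aligned)
97..98  -- padding (1B)
98..202  reserved  (104B, 2-aligned)
sizeof = 202, alignof = 2
array of 15: 15 × 202 = 3030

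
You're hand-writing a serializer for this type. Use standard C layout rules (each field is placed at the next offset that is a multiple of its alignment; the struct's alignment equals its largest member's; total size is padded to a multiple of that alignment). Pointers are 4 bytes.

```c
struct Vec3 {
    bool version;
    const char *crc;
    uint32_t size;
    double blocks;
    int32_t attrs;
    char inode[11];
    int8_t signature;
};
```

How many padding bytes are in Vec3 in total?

@0: version [1B, align 1] → 1
+3 pad (align 4)
@4: crc [4B, align 4] → 8
@8: size [4B, align 4] → 12
+4 pad (align 8)
@16: blocks [8B, align 8] → 24
@24: attrs [4B, align 4] → 28
@28: inode [11B, align 1] → 39
@39: signature [1B, align 1] → 40
size 40, align 8
data bytes 33, size 40 → padding 7

7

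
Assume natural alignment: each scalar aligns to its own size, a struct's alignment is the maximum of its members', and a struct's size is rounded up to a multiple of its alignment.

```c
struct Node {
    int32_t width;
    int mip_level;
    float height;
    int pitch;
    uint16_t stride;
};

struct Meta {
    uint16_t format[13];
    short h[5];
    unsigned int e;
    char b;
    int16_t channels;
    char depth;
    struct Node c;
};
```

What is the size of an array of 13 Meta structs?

Node: @0: width [4B, align 4] → 4; @4: mip_level [4B, align 4] → 8; @8: height [4B, align 4] → 12; @12: pitch [4B, align 4] → 16; @16: stride [2B, align 2] → 18; +2 tail pad (align 4); size 20, align 4
@0: format [26B, align 2] → 26
@26: h [10B, align 2] → 36
@36: e [4B, align 4] → 40
@40: b [1B, align 1] → 41
+1 pad (align 2)
@42: channels [2B, align 2] → 44
@44: depth [1B, align 1] → 45
+3 pad (align 4)
@48: c [20B, align 4] → 68
size 68, align 4
array of 13: 13 × 68 = 884

884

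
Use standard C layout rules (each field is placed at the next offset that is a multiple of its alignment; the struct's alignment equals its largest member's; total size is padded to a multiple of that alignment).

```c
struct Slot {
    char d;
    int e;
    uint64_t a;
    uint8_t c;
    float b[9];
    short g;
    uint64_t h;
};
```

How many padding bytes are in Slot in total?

d at 0 (size 1, align 1) → ends 1
pad 3 to align 4 for e
e at 4 (size 4, align 4) → ends 8
a at 8 (size 8, align 8) → ends 16
c at 16 (size 1, align 1) → ends 17
pad 3 to align 4 for b
b at 20 (size 36, align 4) → ends 56
g at 56 (size 2, align 2) → ends 58
pad 6 to align 8 for h
h at 64 (size 8, align 8) → ends 72
total 72 bytes, alignment 8
data bytes 60, size 72 → padding 12

12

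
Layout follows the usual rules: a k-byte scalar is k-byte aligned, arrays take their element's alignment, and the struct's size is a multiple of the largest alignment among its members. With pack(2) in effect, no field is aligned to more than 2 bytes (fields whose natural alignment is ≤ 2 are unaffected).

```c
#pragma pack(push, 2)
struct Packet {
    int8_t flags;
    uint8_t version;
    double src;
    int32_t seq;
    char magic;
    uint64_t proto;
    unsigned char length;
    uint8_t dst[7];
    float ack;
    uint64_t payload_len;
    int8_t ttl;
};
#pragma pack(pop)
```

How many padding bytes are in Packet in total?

2

flags at 0 (size 1, align 1) → ends 1
version at 1 (size 1, align 1) → ends 2
src at 2 (size 8, align 2) → ends 10
seq at 10 (size 4, align 2) → ends 14
magic at 14 (size 1, align 1) → ends 15
pad 1 to align 2 for proto
proto at 16 (size 8, align 2) → ends 24
length at 24 (size 1, align 1) → ends 25
dst at 25 (size 7, align 1) → ends 32
ack at 32 (size 4, align 2) → ends 36
payload_len at 36 (size 8, align 2) → ends 44
ttl at 44 (size 1, align 1) → ends 45
tail pad 1 to reach multiple of 2
total 46 bytes, alignment 2
data bytes 44, size 46 → padding 2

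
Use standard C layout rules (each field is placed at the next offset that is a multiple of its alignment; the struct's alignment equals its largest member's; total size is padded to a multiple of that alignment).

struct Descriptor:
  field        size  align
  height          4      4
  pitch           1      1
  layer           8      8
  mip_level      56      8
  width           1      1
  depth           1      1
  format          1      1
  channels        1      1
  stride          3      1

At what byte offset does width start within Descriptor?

0..4  height  (4B, 4-aligned)
4..5  pitch  (1B, 1-aligned)
5..8  -- padding (3B)
8..16  layer  (8B, 8-aligned)
16..72  mip_level  (56B, 8-aligned)
72..73  width  (1B, 1-aligned)

72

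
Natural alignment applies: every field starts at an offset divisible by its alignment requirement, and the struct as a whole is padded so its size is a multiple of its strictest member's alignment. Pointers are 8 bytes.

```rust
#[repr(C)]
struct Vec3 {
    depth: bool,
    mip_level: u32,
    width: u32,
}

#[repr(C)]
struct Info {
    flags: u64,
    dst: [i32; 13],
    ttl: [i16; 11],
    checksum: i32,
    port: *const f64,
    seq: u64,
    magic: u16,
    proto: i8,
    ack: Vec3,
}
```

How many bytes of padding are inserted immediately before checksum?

Vec3: @0: depth [1B, align 1] → 1; +3 pad (align 4); @4: mip_level [4B, align 4] → 8; @8: width [4B, align 4] → 12; size 12, align 4
@0: flags [8B, align 8] → 8
@8: dst [52B, align 4] → 60
@60: ttl [22B, align 2] → 82
+2 pad (align 4)
@84: checksum [4B, align 4] → 88

2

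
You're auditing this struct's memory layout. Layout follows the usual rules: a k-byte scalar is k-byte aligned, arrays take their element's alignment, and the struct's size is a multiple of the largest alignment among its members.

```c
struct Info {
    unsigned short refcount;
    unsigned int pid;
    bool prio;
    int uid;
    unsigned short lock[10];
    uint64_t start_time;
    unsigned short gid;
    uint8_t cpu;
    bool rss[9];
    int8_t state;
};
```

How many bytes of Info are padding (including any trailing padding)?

12

refcount at 0 (size 2, align 2) → ends 2
pad 2 to align 4 for pid
pid at 4 (size 4, align 4) → ends 8
prio at 8 (size 1, align 1) → ends 9
pad 3 to align 4 for uid
uid at 12 (size 4, align 4) → ends 16
lock at 16 (size 20, align 2) → ends 36
pad 4 to align 8 for start_time
start_time at 40 (size 8, align 8) → ends 48
gid at 48 (size 2, align 2) → ends 50
cpu at 50 (size 1, align 1) → ends 51
rss at 51 (size 9, align 1) → ends 60
state at 60 (size 1, align 1) → ends 61
tail pad 3 to reach multiple of 8
total 64 bytes, alignment 8
data bytes 52, size 64 → padding 12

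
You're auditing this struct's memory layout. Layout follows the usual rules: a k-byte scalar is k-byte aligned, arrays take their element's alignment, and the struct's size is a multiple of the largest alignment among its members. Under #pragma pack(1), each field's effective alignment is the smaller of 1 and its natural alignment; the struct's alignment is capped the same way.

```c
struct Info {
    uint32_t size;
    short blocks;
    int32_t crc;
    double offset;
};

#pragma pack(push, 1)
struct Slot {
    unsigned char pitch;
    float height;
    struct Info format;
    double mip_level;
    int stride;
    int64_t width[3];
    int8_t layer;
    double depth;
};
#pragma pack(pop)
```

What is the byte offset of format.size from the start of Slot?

5

Info: size at 0 (size 4, align 4) → ends 4; blocks at 4 (size 2, align 2) → ends 6; pad 2 to align 4 for crc; crc at 8 (size 4, align 4) → ends 12; pad 4 to align 8 for offset; offset at 16 (size 8, align 8) → ends 24; total 24 bytes, alignment 8
pitch at 0 (size 1, align 1) → ends 1
height at 1 (size 4, align 1) → ends 5
format at 5 (size 24, align 1) → ends 29
within Info: size at 0
5 + 0 = 5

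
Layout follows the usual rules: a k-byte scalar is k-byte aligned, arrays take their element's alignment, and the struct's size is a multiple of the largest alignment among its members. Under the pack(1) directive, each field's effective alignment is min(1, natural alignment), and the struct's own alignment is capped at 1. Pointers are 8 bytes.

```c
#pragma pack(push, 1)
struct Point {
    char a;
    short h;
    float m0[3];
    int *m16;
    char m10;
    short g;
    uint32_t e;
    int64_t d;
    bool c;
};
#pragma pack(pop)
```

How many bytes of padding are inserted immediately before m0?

a at 0 (size 1, align 1) → ends 1
h at 1 (size 2, align 1) → ends 3
m0 at 3 (size 12, align 1) → ends 15

0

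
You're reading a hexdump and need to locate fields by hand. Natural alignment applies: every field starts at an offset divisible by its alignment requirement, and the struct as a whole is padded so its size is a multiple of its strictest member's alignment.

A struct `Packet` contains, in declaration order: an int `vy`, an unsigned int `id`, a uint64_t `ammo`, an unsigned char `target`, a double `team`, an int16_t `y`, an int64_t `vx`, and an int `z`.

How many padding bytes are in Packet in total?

17

0..4  vy  (4B, 4-aligned)
4..8  id  (4B, 4-aligned)
8..16  ammo  (8B, 8-aligned)
16..17  target  (1B, 1-aligned)
17..24  -- padding (7B)
24..32  team  (8B, 8-aligned)
32..34  y  (2B, 2-aligned)
34..40  -- padding (6B)
40..48  vx  (8B, 8-aligned)
48..52  z  (4B, 4-aligned)
52..56  -- tail padding (4B)
sizeof = 56, alignof = 8
data bytes 39, size 56 → padding 17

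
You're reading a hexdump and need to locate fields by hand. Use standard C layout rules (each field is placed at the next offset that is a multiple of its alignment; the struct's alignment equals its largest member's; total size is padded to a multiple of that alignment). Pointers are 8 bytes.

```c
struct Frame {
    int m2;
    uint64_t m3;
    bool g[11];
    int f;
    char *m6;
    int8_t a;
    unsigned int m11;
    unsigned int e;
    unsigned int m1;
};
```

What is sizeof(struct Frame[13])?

m2 at 0 (size 4, align 4) → ends 4
pad 4 to align 8 for m3
m3 at 8 (size 8, align 8) → ends 16
g at 16 (size 11, align 1) → ends 27
pad 1 to align 4 for f
f at 28 (size 4, align 4) → ends 32
m6 at 32 (size 8, align 8) → ends 40
a at 40 (size 1, align 1) → ends 41
pad 3 to align 4 for m11
m11 at 44 (size 4, align 4) → ends 48
e at 48 (size 4, align 4) → ends 52
m1 at 52 (size 4, align 4) → ends 56
total 56 bytes, alignment 8
array of 13: 13 × 56 = 728

728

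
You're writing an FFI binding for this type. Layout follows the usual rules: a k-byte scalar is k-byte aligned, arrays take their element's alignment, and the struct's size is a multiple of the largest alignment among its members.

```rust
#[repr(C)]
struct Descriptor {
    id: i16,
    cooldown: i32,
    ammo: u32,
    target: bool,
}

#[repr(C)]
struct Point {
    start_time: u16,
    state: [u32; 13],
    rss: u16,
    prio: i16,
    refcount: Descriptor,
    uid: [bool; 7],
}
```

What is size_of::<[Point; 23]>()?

Descriptor: id at 0 (size 2, align 2) → ends 2; pad 2 to align 4 for cooldown; cooldown at 4 (size 4, align 4) → ends 8; ammo at 8 (size 4, align 4) → ends 12; target at 12 (size 1, align 1) → ends 13; tail pad 3 to reach multiple of 4; total 16 bytes, alignment 4
start_time at 0 (size 2, align 2) → ends 2
pad 2 to align 4 for state
state at 4 (size 52, align 4) → ends 56
rss at 56 (size 2, align 2) → ends 58
prio at 58 (size 2, align 2) → ends 60
refcount at 60 (size 16, align 4) → ends 76
uid at 76 (size 7, align 1) → ends 83
tail pad 1 to reach multiple of 4
total 84 bytes, alignment 4
array of 23: 23 × 84 = 1932

1932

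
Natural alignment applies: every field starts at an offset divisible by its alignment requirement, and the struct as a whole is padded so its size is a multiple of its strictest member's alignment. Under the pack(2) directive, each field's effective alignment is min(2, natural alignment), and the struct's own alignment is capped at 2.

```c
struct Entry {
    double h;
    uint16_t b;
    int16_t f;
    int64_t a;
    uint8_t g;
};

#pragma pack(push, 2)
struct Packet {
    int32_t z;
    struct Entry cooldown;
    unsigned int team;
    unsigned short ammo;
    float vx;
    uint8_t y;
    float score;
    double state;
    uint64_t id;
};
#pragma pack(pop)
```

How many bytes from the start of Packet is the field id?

Entry: 0..8  h  (8B, 8-aligned); 8..10  b  (2B, 2-aligned); 10..12  f  (2B, 2-aligned); 12..16  -- padding (4B); 16..24  a  (8B, 8-aligned); 24..25  g  (1B, 1-aligned); 25..32  -- tail padding (7B); sizeof = 32, alignof = 8
0..4  z  (4B, 2-aligned)
4..36  cooldown  (32B, 2-aligned)
36..40  team  (4B, 2-aligned)
40..42  ammo  (2B, 2-aligned)
42..46  vx  (4B, 2-aligned)
46..47  y  (1B, 1-aligned)
47..48  -- padding (1B)
48..52  score  (4B, 2-aligned)
52..60  state  (8B, 2-aligned)
60..68  id  (8B, 2-aligned)

60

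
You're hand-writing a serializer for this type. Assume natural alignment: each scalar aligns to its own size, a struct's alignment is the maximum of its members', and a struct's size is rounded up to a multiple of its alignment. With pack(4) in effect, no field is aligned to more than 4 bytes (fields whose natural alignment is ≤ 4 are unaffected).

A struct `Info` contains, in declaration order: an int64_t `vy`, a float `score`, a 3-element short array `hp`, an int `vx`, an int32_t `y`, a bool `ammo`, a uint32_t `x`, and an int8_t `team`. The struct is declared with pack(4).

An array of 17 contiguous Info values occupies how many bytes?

680

vy at 0 (size 8, align 4) → ends 8
score at 8 (size 4, align 4) → ends 12
hp at 12 (size 6, align 2) → ends 18
pad 2 to align 4 for vx
vx at 20 (size 4, align 4) → ends 24
y at 24 (size 4, align 4) → ends 28
ammo at 28 (size 1, align 1) → ends 29
pad 3 to align 4 for x
x at 32 (size 4, align 4) → ends 36
team at 36 (size 1, align 1) → ends 37
tail pad 3 to reach multiple of 4
total 40 bytes, alignment 4
array of 17: 17 × 40 = 680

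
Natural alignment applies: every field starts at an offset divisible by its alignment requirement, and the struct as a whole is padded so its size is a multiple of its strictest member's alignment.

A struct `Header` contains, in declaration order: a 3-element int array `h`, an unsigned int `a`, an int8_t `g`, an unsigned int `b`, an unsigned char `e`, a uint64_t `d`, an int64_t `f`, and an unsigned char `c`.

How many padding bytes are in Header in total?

17

h at 0 (size 12, align 4) → ends 12
a at 12 (size 4, align 4) → ends 16
g at 16 (size 1, align 1) → ends 17
pad 3 to align 4 for b
b at 20 (size 4, align 4) → ends 24
e at 24 (size 1, align 1) → ends 25
pad 7 to align 8 for d
d at 32 (size 8, align 8) → ends 40
f at 40 (size 8, align 8) → ends 48
c at 48 (size 1, align 1) → ends 49
tail pad 7 to reach multiple of 8
total 56 bytes, alignment 8
data bytes 39, size 56 → padding 17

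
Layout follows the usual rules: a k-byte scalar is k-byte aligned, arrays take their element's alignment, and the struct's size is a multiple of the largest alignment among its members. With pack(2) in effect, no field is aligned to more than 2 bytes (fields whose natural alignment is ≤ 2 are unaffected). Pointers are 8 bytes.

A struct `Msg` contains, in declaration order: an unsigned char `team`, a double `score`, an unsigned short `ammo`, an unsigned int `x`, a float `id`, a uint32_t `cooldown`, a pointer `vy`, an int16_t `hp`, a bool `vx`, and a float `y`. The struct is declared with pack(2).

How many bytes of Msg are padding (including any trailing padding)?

team at 0 (size 1, align 1) → ends 1
pad 1 to align 2 for score
score at 2 (size 8, align 2) → ends 10
ammo at 10 (size 2, align 2) → ends 12
x at 12 (size 4, align 2) → ends 16
id at 16 (size 4, align 2) → ends 20
cooldown at 20 (size 4, align 2) → ends 24
vy at 24 (size 8, align 2) → ends 32
hp at 32 (size 2, align 2) → ends 34
vx at 34 (size 1, align 1) → ends 35
pad 1 to align 2 for y
y at 36 (size 4, align 2) → ends 40
total 40 bytes, alignment 2
data bytes 38, size 40 → padding 2

2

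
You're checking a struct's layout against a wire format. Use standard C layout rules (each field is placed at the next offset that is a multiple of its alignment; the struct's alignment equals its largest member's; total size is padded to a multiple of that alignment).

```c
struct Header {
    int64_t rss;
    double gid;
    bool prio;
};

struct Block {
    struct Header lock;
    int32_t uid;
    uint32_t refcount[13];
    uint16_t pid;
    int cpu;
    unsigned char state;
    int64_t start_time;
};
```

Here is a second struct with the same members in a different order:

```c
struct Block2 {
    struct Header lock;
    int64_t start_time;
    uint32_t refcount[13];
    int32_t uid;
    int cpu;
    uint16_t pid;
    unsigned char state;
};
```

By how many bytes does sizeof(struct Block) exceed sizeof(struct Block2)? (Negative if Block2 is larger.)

8

Header: 0..8  rss  (8B, 8-aligned); 8..16  gid  (8B, 8-aligned); 16..17  prio  (1B, 1-aligned); 17..24  -- tail padding (7B); sizeof = 24, alignof = 8
0..24  lock  (24B, 8-aligned)
24..28  uid  (4B, 4-aligned)
28..80  refcount  (52B, 4-aligned)
80..82  pid  (2B, 2-aligned)
82..84  -- padding (2B)
84..88  cpu  (4B, 4-aligned)
88..89  state  (1B, 1-aligned)
89..96  -- padding (7B)
96..104  start_time  (8B, 8-aligned)
sizeof = 104, alignof = 8
— Block2 —
0..24  lock  (24B, 8-aligned)
24..32  start_time  (8B, 8-aligned)
32..84  refcount  (52B, 4-aligned)
84..88  uid  (4B, 4-aligned)
88..92  cpu  (4B, 4-aligned)
92..94  pid  (2B, 2-aligned)
94..95  state  (1B, 1-aligned)
95..96  -- tail padding (1B)
sizeof = 96, alignof = 8
104 − 96 = 8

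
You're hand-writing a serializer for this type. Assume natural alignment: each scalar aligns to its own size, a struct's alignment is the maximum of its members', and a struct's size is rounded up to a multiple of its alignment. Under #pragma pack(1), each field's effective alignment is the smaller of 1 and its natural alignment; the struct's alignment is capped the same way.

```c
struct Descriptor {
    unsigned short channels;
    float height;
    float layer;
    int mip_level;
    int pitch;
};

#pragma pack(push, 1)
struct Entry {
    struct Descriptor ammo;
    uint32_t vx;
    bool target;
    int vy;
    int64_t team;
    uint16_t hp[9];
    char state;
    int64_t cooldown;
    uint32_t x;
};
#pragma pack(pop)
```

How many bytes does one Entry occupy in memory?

Descriptor: @0: channels [2B, align 2] → 2; +2 pad (align 4); @4: height [4B, align 4] → 8; @8: layer [4B, align 4] → 12; @12: mip_level [4B, align 4] → 16; @16: pitch [4B, align 4] → 20; size 20, align 4
@0: ammo [20B, align 1] → 20
@20: vx [4B, align 1] → 24
@24: target [1B, align 1] → 25
@25: vy [4B, align 1] → 29
@29: team [8B, align 1] → 37
@37: hp [18B, align 1] → 55
@55: state [1B, align 1] → 56
@56: cooldown [8B, align 1] → 64
@64: x [4B, align 1] → 68
size 68, align 1

68 bytes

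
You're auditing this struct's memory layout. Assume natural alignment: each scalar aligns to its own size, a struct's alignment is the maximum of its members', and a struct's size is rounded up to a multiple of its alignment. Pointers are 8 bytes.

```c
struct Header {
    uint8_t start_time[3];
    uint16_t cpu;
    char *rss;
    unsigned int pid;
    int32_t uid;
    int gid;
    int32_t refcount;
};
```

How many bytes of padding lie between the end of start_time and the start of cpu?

0..3  start_time  (3B, 1-aligned)
3..4  -- padding (1B)
4..6  cpu  (2B, 2-aligned)

1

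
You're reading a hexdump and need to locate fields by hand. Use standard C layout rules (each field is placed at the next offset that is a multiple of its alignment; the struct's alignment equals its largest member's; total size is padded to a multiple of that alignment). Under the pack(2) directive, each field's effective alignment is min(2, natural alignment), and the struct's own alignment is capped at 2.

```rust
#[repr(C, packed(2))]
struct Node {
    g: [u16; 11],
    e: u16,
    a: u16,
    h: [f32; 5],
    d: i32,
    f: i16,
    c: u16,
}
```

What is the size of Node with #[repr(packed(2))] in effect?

@0: g [22B, align 2] → 22
@22: e [2B, align 2] → 24
@24: a [2B, align 2] → 26
@26: h [20B, align 2] → 46
@46: d [4B, align 2] → 50
@50: f [2B, align 2] → 52
@52: c [2B, align 2] → 54
size 54, align 2

54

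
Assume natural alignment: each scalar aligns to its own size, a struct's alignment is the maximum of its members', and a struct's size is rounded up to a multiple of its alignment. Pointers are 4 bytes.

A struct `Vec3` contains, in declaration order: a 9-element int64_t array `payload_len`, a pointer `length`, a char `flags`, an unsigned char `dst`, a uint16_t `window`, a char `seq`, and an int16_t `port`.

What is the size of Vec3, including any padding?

88

@0: payload_len [72B, align 8] → 72
@72: length [4B, align 4] → 76
@76: flags [1B, align 1] → 77
@77: dst [1B, align 1] → 78
@78: window [2B, align 2] → 80
@80: seq [1B, align 1] → 81
+1 pad (align 2)
@82: port [2B, align 2] → 84
+4 tail pad (align 8)
size 88, align 8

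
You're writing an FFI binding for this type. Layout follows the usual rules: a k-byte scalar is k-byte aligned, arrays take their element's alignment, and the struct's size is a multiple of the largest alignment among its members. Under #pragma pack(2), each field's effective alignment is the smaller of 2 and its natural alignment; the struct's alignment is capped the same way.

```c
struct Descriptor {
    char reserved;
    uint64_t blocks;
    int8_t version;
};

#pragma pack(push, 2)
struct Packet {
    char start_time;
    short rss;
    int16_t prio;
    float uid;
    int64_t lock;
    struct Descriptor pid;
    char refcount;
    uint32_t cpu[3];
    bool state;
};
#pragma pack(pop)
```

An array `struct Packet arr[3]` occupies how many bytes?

Descriptor: @0: reserved [1B, align 1] → 1; +7 pad (align 8); @8: blocks [8B, align 8] → 16; @16: version [1B, align 1] → 17; +7 tail pad (align 8); size 24, align 8
@0: start_time [1B, align 1] → 1
+1 pad (align 2)
@2: rss [2B, align 2] → 4
@4: prio [2B, align 2] → 6
@6: uid [4B, align 2] → 10
@10: lock [8B, align 2] → 18
@18: pid [24B, align 2] → 42
@42: refcount [1B, align 1] → 43
+1 pad (align 2)
@44: cpu [12B, align 2] → 56
@56: state [1B, align 1] → 57
+1 tail pad (align 2)
size 58, align 2
array of 3: 3 × 58 = 174

174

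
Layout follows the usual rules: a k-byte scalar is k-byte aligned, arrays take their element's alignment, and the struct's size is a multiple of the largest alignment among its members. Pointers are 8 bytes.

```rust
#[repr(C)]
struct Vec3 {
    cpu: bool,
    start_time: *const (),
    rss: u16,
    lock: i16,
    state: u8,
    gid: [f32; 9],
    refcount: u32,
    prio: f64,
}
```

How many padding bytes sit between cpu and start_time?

7

0..1  cpu  (1B, 1-aligned)
1..8  -- padding (7B)
8..16  start_time  (8B, 8-aligned)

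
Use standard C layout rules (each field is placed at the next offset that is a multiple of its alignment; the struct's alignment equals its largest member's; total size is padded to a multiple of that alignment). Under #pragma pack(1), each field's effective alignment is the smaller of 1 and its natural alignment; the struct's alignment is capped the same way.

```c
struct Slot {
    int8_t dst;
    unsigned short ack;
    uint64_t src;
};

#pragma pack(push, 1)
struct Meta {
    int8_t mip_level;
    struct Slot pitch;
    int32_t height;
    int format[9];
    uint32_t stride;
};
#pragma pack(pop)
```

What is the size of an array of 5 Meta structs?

305

Slot: dst at 0 (size 1, align 1) → ends 1; pad 1 to align 2 for ack; ack at 2 (size 2, align 2) → ends 4; pad 4 to align 8 for src; src at 8 (size 8, align 8) → ends 16; total 16 bytes, alignment 8
mip_level at 0 (size 1, align 1) → ends 1
pitch at 1 (size 16, align 1) → ends 17
height at 17 (size 4, align 1) → ends 21
format at 21 (size 36, align 1) → ends 57
stride at 57 (size 4, align 1) → ends 61
total 61 bytes, alignment 1
array of 5: 5 × 61 = 305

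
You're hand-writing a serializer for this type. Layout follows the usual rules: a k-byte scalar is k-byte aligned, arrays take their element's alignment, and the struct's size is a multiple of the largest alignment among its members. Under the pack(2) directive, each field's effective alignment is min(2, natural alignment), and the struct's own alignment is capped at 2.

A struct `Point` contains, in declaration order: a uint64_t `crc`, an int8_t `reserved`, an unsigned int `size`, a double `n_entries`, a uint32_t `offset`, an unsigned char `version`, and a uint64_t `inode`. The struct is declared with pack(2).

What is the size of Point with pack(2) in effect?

0..8  crc  (8B, 2-aligned)
8..9  reserved  (1B, 1-aligned)
9..10  -- padding (1B)
10..14  size  (4B, 2-aligned)
14..22  n_entries  (8B, 2-aligned)
22..26  offset  (4B, 2-aligned)
26..27  version  (1B, 1-aligned)
27..28  -- padding (1B)
28..36  inode  (8B, 2-aligned)
sizeof = 36, alignof = 2

36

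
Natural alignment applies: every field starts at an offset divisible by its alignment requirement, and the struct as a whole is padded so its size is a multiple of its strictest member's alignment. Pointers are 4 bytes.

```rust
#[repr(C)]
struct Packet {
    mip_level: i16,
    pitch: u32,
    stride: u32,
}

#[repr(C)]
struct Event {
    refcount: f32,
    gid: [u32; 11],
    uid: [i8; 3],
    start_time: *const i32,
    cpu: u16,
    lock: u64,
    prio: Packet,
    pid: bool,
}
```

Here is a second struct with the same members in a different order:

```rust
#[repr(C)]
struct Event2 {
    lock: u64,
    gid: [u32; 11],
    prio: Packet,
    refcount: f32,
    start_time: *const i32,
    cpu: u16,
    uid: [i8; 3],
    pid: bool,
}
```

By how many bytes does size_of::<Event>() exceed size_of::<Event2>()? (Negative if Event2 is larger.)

8

Packet: mip_level at 0 (size 2, align 2) → ends 2; pad 2 to align 4 for pitch; pitch at 4 (size 4, align 4) → ends 8; stride at 8 (size 4, align 4) → ends 12; total 12 bytes, alignment 4
refcount at 0 (size 4, align 4) → ends 4
gid at 4 (size 44, align 4) → ends 48
uid at 48 (size 3, align 1) → ends 51
pad 1 to align 4 for start_time
start_time at 52 (size 4, align 4) → ends 56
cpu at 56 (size 2, align 2) → ends 58
pad 6 to align 8 for lock
lock at 64 (size 8, align 8) → ends 72
prio at 72 (size 12, align 4) → ends 84
pid at 84 (size 1, align 1) → ends 85
tail pad 3 to reach multiple of 8
total 88 bytes, alignment 8
— Event2 —
lock at 0 (size 8, align 8) → ends 8
gid at 8 (size 44, align 4) → ends 52
prio at 52 (size 12, align 4) → ends 64
refcount at 64 (size 4, align 4) → ends 68
start_time at 68 (size 4, align 4) → ends 72
cpu at 72 (size 2, align 2) → ends 74
uid at 74 (size 3, align 1) → ends 77
pid at 77 (size 1, align 1) → ends 78
tail pad 2 to reach multiple of 8
total 80 bytes, alignment 8
88 − 80 = 8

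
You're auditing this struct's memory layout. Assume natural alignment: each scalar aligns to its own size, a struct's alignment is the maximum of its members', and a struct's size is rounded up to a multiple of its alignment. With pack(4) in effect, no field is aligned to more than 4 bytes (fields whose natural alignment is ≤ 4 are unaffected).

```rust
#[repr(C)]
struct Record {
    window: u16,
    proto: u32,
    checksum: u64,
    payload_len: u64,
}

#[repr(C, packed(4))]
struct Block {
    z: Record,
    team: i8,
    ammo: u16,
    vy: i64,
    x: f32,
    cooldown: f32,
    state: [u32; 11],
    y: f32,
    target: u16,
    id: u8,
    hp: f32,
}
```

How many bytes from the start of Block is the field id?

Record: @0: window [2B, align 2] → 2; +2 pad (align 4); @4: proto [4B, align 4] → 8; @8: checksum [8B, align 8] → 16; @16: payload_len [8B, align 8] → 24; size 24, align 8
@0: z [24B, align 4] → 24
@24: team [1B, align 1] → 25
+1 pad (align 2)
@26: ammo [2B, align 2] → 28
@28: vy [8B, align 4] → 36
@36: x [4B, align 4] → 40
@40: cooldown [4B, align 4] → 44
@44: state [44B, align 4] → 88
@88: y [4B, align 4] → 92
@92: target [2B, align 2] → 94
@94: id [1B, align 1] → 95

94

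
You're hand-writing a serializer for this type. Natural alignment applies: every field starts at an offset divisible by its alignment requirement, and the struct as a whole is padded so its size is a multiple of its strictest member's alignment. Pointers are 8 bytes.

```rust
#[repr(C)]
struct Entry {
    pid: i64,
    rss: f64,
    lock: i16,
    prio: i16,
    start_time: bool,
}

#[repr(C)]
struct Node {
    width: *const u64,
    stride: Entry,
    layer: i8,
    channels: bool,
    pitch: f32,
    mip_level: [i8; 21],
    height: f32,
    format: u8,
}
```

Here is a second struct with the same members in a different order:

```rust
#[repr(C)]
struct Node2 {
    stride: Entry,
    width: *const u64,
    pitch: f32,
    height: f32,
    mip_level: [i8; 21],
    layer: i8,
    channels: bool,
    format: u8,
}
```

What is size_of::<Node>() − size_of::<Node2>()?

Entry: 0..8  pid  (8B, 8-aligned); 8..16  rss  (8B, 8-aligned); 16..18  lock  (2B, 2-aligned); 18..20  prio  (2B, 2-aligned); 20..21  start_time  (1B, 1-aligned); 21..24  -- tail padding (3B); sizeof = 24, alignof = 8
0..8  width  (8B, 8-aligned)
8..32  stride  (24B, 8-aligned)
32..33  layer  (1B, 1-aligned)
33..34  channels  (1B, 1-aligned)
34..36  -- padding (2B)
36..40  pitch  (4B, 4-aligned)
40..61  mip_level  (21B, 1-aligned)
61..64  -- padding (3B)
64..68  height  (4B, 4-aligned)
68..69  format  (1B, 1-aligned)
69..72  -- tail padding (3B)
sizeof = 72, alignof = 8
— Node2 —
0..24  stride  (24B, 8-aligned)
24..32  width  (8B, 8-aligned)
32..36  pitch  (4B, 4-aligned)
36..40  height  (4B, 4-aligned)
40..61  mip_level  (21B, 1-aligned)
61..62  layer  (1B, 1-aligned)
62..63  channels  (1B, 1-aligned)
63..64  format  (1B, 1-aligned)
sizeof = 64, alignof = 8
72 − 64 = 8

8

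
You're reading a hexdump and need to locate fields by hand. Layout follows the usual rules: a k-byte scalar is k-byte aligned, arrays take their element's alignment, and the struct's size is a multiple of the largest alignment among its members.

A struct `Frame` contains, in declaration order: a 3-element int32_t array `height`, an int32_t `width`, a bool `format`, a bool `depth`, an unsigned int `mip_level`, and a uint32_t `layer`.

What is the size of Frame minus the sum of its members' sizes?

2

@0: height [12B, align 4] → 12
@12: width [4B, align 4] → 16
@16: format [1B, align 1] → 17
@17: depth [1B, align 1] → 18
+2 pad (align 4)
@20: mip_level [4B, align 4] → 24
@24: layer [4B, align 4] → 28
size 28, align 4
data bytes 26, size 28 → padding 2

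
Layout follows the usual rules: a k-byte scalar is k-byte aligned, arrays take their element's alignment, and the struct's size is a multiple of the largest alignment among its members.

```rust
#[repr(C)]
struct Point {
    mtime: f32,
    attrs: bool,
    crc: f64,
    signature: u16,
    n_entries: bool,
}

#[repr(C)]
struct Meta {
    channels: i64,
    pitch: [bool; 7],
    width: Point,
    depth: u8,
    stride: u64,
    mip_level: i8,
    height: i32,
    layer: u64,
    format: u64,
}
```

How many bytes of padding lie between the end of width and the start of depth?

Point: 0..4  mtime  (4B, 4-aligned); 4..5  attrs  (1B, 1-aligned); 5..8  -- padding (3B); 8..16  crc  (8B, 8-aligned); 16..18  signature  (2B, 2-aligned); 18..19  n_entries  (1B, 1-aligned); 19..24  -- tail padding (5B); sizeof = 24, alignof = 8
0..8  channels  (8B, 8-aligned)
8..15  pitch  (7B, 1-aligned)
15..16  -- padding (1B)
16..40  width  (24B, 8-aligned)
40..41  depth  (1B, 1-aligned)

0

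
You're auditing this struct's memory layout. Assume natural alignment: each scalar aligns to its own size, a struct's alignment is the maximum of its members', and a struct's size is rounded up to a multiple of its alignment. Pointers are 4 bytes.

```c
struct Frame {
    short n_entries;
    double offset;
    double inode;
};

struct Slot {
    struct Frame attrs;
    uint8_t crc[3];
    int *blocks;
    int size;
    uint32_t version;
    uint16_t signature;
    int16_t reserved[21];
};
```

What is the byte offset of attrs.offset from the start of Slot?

8

Frame: n_entries at 0 (size 2, align 2) → ends 2; pad 6 to align 8 for offset; offset at 8 (size 8, align 8) → ends 16; inode at 16 (size 8, align 8) → ends 24; total 24 bytes, alignment 8
attrs at 0 (size 24, align 8) → ends 24
within Frame: offset at 8
0 + 8 = 8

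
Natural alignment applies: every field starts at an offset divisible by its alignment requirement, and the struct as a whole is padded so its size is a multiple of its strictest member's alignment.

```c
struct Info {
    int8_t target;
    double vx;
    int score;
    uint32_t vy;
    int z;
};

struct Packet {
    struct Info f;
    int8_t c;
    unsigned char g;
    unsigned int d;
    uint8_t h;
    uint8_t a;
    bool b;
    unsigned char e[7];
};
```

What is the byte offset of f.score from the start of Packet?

Info: @0: target [1B, align 1] → 1; +7 pad (align 8); @8: vx [8B, align 8] → 16; @16: score [4B, align 4] → 20; @20: vy [4B, align 4] → 24; @24: z [4B, align 4] → 28; +4 tail pad (align 8); size 32, align 8
@0: f [32B, align 8] → 32
within Info: score at 16
0 + 16 = 16

16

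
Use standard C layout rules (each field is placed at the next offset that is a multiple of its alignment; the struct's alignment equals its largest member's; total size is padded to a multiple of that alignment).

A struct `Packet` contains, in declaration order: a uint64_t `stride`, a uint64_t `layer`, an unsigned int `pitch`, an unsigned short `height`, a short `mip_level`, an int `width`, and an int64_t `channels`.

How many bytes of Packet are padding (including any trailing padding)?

4

0..8  stride  (8B, 8-aligned)
8..16  layer  (8B, 8-aligned)
16..20  pitch  (4B, 4-aligned)
20..22  height  (2B, 2-aligned)
22..24  mip_level  (2B, 2-aligned)
24..28  width  (4B, 4-aligned)
28..32  -- padding (4B)
32..40  channels  (8B, 8-aligned)
sizeof = 40, alignof = 8
data bytes 36, size 40 → padding 4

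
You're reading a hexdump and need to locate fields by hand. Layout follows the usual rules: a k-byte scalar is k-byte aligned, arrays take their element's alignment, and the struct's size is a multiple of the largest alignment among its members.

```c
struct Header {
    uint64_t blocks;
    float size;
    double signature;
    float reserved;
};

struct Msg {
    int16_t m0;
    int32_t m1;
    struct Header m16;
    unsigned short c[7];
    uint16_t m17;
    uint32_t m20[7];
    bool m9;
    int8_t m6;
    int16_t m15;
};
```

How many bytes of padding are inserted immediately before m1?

2

Header: blocks at 0 (size 8, align 8) → ends 8; size at 8 (size 4, align 4) → ends 12; pad 4 to align 8 for signature; signature at 16 (size 8, align 8) → ends 24; reserved at 24 (size 4, align 4) → ends 28; tail pad 4 to reach multiple of 8; total 32 bytes, alignment 8
m0 at 0 (size 2, align 2) → ends 2
pad 2 to align 4 for m1
m1 at 4 (size 4, align 4) → ends 8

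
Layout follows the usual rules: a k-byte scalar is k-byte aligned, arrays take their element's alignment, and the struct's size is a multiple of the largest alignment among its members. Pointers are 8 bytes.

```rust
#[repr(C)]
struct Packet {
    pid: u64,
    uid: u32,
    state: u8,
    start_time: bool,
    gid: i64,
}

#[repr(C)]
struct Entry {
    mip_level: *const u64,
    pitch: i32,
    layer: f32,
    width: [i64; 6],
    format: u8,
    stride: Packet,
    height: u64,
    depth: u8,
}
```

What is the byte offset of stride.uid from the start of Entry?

Packet: 0..8  pid  (8B, 8-aligned); 8..12  uid  (4B, 4-aligned); 12..13  state  (1B, 1-aligned); 13..14  start_time  (1B, 1-aligned); 14..16  -- padding (2B); 16..24  gid  (8B, 8-aligned); sizeof = 24, alignof = 8
0..8  mip_level  (8B, 8-aligned)
8..12  pitch  (4B, 4-aligned)
12..16  layer  (4B, 4-aligned)
16..64  width  (48B, 8-aligned)
64..65  format  (1B, 1-aligned)
65..72  -- padding (7B)
72..96  stride  (24B, 8-aligned)
within Packet: uid at 8
72 + 8 = 80

80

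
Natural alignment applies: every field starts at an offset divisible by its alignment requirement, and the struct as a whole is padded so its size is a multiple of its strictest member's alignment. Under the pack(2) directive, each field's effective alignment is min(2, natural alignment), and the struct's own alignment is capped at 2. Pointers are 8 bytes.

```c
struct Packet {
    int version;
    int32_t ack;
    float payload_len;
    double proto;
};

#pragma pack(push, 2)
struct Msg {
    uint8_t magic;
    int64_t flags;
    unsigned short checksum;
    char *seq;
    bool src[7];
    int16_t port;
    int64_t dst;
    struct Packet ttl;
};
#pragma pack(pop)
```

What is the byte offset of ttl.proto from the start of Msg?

Packet: @0: version [4B, align 4] → 4; @4: ack [4B, align 4] → 8; @8: payload_len [4B, align 4] → 12; +4 pad (align 8); @16: proto [8B, align 8] → 24; size 24, align 8
@0: magic [1B, align 1] → 1
+1 pad (align 2)
@2: flags [8B, align 2] → 10
@10: checksum [2B, align 2] → 12
@12: seq [8B, align 2] → 20
@20: src [7B, align 1] → 27
+1 pad (align 2)
@28: port [2B, align 2] → 30
@30: dst [8B, align 2] → 38
@38: ttl [24B, align 2] → 62
within Packet: proto at 16
38 + 16 = 54

54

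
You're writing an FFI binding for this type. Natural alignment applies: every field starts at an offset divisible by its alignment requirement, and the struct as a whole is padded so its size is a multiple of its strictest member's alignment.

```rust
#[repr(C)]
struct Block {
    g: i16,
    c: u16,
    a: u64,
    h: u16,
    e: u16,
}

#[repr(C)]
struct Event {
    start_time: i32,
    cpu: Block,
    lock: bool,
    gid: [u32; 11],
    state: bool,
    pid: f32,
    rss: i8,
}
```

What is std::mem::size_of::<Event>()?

Block: 0..2  g  (2B, 2-aligned); 2..4  c  (2B, 2-aligned); 4..8  -- padding (4B); 8..16  a  (8B, 8-aligned); 16..18  h  (2B, 2-aligned); 18..20  e  (2B, 2-aligned); 20..24  -- tail padding (4B); sizeof = 24, alignof = 8
0..4  start_time  (4B, 4-aligned)
4..8  -- padding (4B)
8..32  cpu  (24B, 8-aligned)
32..33  lock  (1B, 1-aligned)
33..36  -- padding (3B)
36..80  gid  (44B, 4-aligned)
80..81  state  (1B, 1-aligned)
81..84  -- padding (3B)
84..88  pid  (4B, 4-aligned)
88..89  rss  (1B, 1-aligned)
89..96  -- tail padding (7B)
sizeof = 96, alignof = 8

96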